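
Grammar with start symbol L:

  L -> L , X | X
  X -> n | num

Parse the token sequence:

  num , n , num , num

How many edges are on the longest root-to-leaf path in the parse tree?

5

[L [L [L [L [X num]] , [X n]] , [X num]] , [X num]]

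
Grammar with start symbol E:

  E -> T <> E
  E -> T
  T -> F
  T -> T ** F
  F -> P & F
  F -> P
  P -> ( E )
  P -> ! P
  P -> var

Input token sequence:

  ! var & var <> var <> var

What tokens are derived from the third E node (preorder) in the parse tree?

var

[E [T [F [P ! [P var]] & [F [P var]]]] <> [E [T [F [P var]]] <> [E [T [F [P var]]]]]]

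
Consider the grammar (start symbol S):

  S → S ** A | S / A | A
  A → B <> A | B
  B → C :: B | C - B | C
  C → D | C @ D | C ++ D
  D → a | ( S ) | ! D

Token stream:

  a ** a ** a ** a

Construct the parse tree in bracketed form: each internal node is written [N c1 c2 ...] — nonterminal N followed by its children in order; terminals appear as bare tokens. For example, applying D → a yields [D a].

[S [S [S [S [A [B [C [D a]]]]] ** [A [B [C [D a]]]]] ** [A [B [C [D a]]]]] ** [A [B [C [D a]]]]]

S
S ** A
S ** A ** A
S ** A ** A ** A
A ** A ** A ** A
B ** A ** A ** A
C ** A ** A ** A
D ** A ** A ** A
a ** A ** A ** A
a ** B ** A ** A
a ** C ** A ** A
a ** D ** A ** A
a ** a ** A ** A
a ** a ** B ** A
a ** a ** C ** A
a ** a ** D ** A
a ** a ** a ** A
a ** a ** a ** B
a ** a ** a ** C
a ** a ** a ** D
a ** a ** a ** a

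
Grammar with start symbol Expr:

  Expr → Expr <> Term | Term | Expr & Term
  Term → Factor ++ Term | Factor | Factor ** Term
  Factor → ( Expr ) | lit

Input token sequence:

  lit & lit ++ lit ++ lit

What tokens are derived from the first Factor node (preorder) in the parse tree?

[Expr [Expr [Term [Factor lit]]] & [Term [Factor lit] ++ [Term [Factor lit] ++ [Term [Factor lit]]]]]

lit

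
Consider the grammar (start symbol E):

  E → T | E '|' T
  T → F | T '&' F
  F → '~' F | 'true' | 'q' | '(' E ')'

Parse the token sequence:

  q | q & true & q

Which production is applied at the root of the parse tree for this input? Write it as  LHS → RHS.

E → E '|' T

[E [E [T [F q]]] | [T [T [T [F q]] & [F true]] & [F q]]]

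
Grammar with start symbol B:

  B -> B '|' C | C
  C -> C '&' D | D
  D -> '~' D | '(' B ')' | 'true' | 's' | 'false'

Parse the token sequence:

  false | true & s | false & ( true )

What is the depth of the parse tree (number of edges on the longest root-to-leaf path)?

6

[B [B [B [C [D false]]] | [C [C [D true]] & [D s]]] | [C [C [D false]] & [D ( [B [C [D true]]] )]]]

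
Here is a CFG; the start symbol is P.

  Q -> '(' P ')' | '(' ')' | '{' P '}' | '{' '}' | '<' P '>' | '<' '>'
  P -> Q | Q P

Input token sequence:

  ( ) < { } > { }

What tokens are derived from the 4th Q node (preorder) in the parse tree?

{ }

[P [Q ( )] [P [Q < [P [Q { }]] >] [P [Q { }]]]]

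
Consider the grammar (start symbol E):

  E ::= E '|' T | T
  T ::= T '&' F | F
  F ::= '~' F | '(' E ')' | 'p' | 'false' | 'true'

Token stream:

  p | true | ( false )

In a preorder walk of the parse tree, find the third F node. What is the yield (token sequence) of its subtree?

[E [E [E [T [F p]]] | [T [F true]]] | [T [F ( [E [T [F false]]] )]]]

( false )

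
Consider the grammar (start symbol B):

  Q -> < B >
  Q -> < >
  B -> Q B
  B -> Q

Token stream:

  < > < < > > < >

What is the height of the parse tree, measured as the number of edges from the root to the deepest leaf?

5

[B [Q < >] [B [Q < [B [Q < >]] >] [B [Q < >]]]]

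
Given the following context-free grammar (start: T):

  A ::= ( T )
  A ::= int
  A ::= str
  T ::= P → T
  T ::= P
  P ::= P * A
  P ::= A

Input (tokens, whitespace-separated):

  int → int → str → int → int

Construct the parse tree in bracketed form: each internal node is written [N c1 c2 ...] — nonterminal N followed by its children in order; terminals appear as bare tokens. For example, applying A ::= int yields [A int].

[T [P [A int]] → [T [P [A int]] → [T [P [A str]] → [T [P [A int]] → [T [P [A int]]]]]]]

T
P → T
A → T
int → T
int → P → T
int → A → T
int → int → T
int → int → P → T
int → int → A → T
int → int → str → T
int → int → str → P → T
int → int → str → A → T
int → int → str → int → T
int → int → str → int → P
int → int → str → int → A
int → int → str → int → int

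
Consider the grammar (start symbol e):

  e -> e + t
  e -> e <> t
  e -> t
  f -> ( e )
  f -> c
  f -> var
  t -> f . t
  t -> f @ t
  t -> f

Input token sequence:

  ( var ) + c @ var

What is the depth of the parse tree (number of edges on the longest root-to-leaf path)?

7

[e [e [t [f ( [e [t [f var]]] )]]] + [t [f c] @ [t [f var]]]]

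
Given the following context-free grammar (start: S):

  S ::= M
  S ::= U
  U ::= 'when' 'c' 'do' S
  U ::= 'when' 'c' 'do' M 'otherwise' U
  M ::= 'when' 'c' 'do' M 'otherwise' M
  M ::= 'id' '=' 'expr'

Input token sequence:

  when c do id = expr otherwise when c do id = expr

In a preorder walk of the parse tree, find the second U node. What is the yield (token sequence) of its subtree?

[S [U when c do [M id = expr] otherwise [U when c do [S [M id = expr]]]]]

when c do id = expr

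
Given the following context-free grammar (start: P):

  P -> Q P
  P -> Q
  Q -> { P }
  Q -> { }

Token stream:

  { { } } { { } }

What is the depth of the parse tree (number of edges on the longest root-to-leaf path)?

5

[P [Q { [P [Q { }]] }] [P [Q { [P [Q { }]] }]]]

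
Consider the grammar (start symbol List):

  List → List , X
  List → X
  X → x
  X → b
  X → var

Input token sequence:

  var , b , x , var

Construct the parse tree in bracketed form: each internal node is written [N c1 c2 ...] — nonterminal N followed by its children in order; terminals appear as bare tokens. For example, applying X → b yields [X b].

[List [List [List [List [X var]] , [X b]] , [X x]] , [X var]]

List
List , X
List , X , X
List , X , X , X
X , X , X , X
var , X , X , X
var , b , X , X
var , b , x , X
var , b , x , var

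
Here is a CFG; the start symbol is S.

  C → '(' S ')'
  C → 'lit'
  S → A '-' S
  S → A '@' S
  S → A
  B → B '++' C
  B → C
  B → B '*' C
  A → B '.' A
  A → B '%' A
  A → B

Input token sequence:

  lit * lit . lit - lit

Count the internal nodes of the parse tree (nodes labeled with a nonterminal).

13

[S [A [B [B [C lit]] * [C lit]] . [A [B [C lit]]]] - [S [A [B [C lit]]]]]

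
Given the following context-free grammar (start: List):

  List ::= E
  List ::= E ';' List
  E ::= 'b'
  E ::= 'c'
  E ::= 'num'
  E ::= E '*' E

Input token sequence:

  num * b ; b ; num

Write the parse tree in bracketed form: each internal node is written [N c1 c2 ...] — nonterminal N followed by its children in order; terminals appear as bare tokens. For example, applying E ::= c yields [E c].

List
E ; List
E * E ; List
num * E ; List
num * b ; List
num * b ; E ; List
num * b ; b ; List
num * b ; b ; E
num * b ; b ; num

[List [E [E num] * [E b]] ; [List [E b] ; [List [E num]]]]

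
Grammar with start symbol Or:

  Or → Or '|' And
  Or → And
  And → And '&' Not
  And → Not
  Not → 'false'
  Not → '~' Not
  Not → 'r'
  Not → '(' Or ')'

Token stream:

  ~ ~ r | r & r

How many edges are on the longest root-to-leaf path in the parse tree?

[Or [Or [And [Not ~ [Not ~ [Not r]]]]] | [And [And [Not r]] & [Not r]]]

6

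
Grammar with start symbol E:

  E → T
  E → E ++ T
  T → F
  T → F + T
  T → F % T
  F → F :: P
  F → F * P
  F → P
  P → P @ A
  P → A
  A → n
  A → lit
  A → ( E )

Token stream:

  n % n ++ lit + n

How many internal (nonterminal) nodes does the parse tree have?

18

[E [E [T [F [P [A n]]] % [T [F [P [A n]]]]]] ++ [T [F [P [A lit]]] + [T [F [P [A n]]]]]]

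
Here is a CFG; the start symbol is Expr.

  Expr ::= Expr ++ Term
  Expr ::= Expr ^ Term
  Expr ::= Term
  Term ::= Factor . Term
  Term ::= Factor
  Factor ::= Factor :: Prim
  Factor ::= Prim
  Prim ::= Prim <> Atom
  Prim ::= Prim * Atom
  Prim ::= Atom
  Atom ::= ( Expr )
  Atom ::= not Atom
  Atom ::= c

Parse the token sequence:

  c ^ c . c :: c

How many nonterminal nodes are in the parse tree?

[Expr [Expr [Term [Factor [Prim [Atom c]]]]] ^ [Term [Factor [Prim [Atom c]]] . [Term [Factor [Factor [Prim [Atom c]]] :: [Prim [Atom c]]]]]]

17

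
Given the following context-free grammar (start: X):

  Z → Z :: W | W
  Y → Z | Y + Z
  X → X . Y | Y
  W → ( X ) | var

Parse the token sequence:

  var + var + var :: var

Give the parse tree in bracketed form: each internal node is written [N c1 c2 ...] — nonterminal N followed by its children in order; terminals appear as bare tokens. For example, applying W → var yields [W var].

[X [Y [Y [Y [Z [W var]]] + [Z [W var]]] + [Z [Z [W var]] :: [W var]]]]

X
Y
Y + Z
Y + Z + Z
Z + Z + Z
W + Z + Z
var + Z + Z
var + W + Z
var + var + Z
var + var + Z :: W
var + var + W :: W
var + var + var :: W
var + var + var :: var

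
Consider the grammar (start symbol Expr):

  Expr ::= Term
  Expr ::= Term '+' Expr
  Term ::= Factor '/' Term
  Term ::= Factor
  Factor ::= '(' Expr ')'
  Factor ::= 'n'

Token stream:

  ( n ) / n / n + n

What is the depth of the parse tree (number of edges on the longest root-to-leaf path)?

6

[Expr [Term [Factor ( [Expr [Term [Factor n]]] )] / [Term [Factor n] / [Term [Factor n]]]] + [Expr [Term [Factor n]]]]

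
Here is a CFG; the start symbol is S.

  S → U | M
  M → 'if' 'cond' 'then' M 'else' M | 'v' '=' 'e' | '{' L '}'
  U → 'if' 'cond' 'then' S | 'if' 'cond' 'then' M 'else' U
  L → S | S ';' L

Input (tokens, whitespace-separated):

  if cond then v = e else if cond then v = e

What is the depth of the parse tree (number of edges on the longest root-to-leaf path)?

5

[S [U if cond then [M v = e] else [U if cond then [S [M v = e]]]]]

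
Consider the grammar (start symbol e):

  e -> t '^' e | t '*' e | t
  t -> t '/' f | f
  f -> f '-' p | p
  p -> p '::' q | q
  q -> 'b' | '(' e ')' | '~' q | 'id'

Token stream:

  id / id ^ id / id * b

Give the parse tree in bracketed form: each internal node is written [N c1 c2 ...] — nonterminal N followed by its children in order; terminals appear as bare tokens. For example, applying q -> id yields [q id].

[e [t [t [f [p [q id]]]] / [f [p [q id]]]] ^ [e [t [t [f [p [q id]]]] / [f [p [q id]]]] * [e [t [f [p [q b]]]]]]]

e
t ^ e
t / f ^ e
f / f ^ e
p / f ^ e
q / f ^ e
id / f ^ e
id / p ^ e
id / q ^ e
id / id ^ e
id / id ^ t * e
id / id ^ t / f * e
id / id ^ f / f * e
id / id ^ p / f * e
id / id ^ q / f * e
id / id ^ id / f * e
id / id ^ id / p * e
id / id ^ id / q * e
id / id ^ id / id * e
id / id ^ id / id * t
id / id ^ id / id * f
id / id ^ id / id * p
id / id ^ id / id * q
id / id ^ id / id * b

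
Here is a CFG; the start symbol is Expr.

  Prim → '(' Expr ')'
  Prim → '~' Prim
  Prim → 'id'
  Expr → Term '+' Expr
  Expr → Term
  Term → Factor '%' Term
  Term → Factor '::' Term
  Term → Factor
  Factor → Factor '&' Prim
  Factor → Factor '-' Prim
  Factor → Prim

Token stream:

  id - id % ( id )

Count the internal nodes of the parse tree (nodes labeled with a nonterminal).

[Expr [Term [Factor [Factor [Prim id]] - [Prim id]] % [Term [Factor [Prim ( [Expr [Term [Factor [Prim id]]]] )]]]]]

13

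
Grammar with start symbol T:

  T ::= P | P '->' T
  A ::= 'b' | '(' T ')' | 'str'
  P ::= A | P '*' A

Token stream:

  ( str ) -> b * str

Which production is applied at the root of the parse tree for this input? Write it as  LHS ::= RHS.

[T [P [A ( [T [P [A str]]] )]] -> [T [P [P [A b]] * [A str]]]]

T ::= P '->' T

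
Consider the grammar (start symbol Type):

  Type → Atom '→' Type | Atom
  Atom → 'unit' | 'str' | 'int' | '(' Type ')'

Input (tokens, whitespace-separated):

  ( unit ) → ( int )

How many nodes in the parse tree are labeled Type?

[Type [Atom ( [Type [Atom unit]] )] → [Type [Atom ( [Type [Atom int]] )]]]

4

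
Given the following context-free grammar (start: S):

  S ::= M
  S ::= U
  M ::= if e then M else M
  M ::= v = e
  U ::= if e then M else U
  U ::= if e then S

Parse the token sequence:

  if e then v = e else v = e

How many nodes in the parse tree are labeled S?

[S [M if e then [M v = e] else [M v = e]]]

1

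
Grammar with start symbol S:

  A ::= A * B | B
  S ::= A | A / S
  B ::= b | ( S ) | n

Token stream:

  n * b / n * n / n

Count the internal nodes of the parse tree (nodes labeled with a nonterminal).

[S [A [A [B n]] * [B b]] / [S [A [A [B n]] * [B n]] / [S [A [B n]]]]]

13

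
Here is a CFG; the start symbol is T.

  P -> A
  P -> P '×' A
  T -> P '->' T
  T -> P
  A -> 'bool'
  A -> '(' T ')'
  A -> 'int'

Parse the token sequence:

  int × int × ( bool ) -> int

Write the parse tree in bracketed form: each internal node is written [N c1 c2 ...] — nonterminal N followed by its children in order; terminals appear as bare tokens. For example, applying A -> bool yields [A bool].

T
P -> T
P × A -> T
P × A × A -> T
A × A × A -> T
int × A × A -> T
int × int × A -> T
int × int × ( T ) -> T
int × int × ( P ) -> T
int × int × ( A ) -> T
int × int × ( bool ) -> T
int × int × ( bool ) -> P
int × int × ( bool ) -> A
int × int × ( bool ) -> int

[T [P [P [P [A int]] × [A int]] × [A ( [T [P [A bool]]] )]] -> [T [P [A int]]]]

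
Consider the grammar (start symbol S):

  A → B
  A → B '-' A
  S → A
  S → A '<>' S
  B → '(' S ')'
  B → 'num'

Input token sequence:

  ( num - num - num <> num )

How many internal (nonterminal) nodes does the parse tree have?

[S [A [B ( [S [A [B num] - [A [B num] - [A [B num]]]] <> [S [A [B num]]]] )]]]

13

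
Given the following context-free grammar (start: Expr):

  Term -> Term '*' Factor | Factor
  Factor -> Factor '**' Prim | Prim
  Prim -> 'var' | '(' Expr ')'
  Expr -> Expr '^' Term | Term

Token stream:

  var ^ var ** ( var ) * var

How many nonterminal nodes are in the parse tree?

17

[Expr [Expr [Term [Factor [Prim var]]]] ^ [Term [Term [Factor [Factor [Prim var]] ** [Prim ( [Expr [Term [Factor [Prim var]]]] )]]] * [Factor [Prim var]]]]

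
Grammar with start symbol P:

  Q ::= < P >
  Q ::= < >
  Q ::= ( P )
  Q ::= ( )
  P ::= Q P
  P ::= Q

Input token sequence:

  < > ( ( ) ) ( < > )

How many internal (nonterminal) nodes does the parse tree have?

[P [Q < >] [P [Q ( [P [Q ( )]] )] [P [Q ( [P [Q < >]] )]]]]

10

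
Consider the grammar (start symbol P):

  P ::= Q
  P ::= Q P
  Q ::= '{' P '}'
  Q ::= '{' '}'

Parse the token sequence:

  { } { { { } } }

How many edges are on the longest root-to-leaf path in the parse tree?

[P [Q { }] [P [Q { [P [Q { [P [Q { }]] }]] }]]]

7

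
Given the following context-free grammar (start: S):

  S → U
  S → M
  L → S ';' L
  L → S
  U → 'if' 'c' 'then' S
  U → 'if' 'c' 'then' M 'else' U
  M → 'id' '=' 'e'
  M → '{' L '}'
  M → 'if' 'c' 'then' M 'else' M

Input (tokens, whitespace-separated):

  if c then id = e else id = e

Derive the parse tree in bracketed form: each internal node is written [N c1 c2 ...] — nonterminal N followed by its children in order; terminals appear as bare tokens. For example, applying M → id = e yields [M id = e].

S
M
if c then M else M
if c then id = e else M
if c then id = e else id = e

[S [M if c then [M id = e] else [M id = e]]]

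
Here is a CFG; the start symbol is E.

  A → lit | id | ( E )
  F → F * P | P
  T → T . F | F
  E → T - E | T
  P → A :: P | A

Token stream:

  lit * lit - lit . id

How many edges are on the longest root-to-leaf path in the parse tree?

[E [T [F [F [P [A lit]]] * [P [A lit]]]] - [E [T [T [F [P [A lit]]]] . [F [P [A id]]]]]]

7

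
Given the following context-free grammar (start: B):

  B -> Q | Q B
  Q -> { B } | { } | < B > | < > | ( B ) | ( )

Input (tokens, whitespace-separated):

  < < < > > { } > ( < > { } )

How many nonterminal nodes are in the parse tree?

14

[B [Q < [B [Q < [B [Q < >]] >] [B [Q { }]]] >] [B [Q ( [B [Q < >] [B [Q { }]]] )]]]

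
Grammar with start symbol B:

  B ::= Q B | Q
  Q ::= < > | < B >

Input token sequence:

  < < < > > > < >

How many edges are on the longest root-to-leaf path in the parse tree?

[B [Q < [B [Q < [B [Q < >]] >]] >] [B [Q < >]]]

6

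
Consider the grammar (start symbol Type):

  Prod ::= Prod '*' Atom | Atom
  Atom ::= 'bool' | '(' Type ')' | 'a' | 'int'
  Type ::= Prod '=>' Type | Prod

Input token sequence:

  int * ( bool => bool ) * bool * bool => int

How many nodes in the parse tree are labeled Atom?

7

[Type [Prod [Prod [Prod [Prod [Atom int]] * [Atom ( [Type [Prod [Atom bool]] => [Type [Prod [Atom bool]]]] )]] * [Atom bool]] * [Atom bool]] => [Type [Prod [Atom int]]]]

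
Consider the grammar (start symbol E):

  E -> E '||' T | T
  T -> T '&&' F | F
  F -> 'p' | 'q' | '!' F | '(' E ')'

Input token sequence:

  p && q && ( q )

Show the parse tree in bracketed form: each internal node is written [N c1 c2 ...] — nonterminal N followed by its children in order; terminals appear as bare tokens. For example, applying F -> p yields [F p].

E
T
T && F
T && F && F
F && F && F
p && F && F
p && q && F
p && q && ( E )
p && q && ( T )
p && q && ( F )
p && q && ( q )

[E [T [T [T [F p]] && [F q]] && [F ( [E [T [F q]]] )]]]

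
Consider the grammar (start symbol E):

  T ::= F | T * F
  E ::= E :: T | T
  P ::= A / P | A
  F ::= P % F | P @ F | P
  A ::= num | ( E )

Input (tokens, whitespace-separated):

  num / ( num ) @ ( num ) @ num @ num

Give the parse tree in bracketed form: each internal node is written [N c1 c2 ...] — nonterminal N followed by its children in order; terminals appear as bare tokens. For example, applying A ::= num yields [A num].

[E [T [F [P [A num] / [P [A ( [E [T [F [P [A num]]]]] )]]] @ [F [P [A ( [E [T [F [P [A num]]]]] )]] @ [F [P [A num]] @ [F [P [A num]]]]]]]]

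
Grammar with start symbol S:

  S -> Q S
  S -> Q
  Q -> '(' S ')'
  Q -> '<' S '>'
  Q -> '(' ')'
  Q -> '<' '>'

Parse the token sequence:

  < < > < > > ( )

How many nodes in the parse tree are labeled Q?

[S [Q < [S [Q < >] [S [Q < >]]] >] [S [Q ( )]]]

4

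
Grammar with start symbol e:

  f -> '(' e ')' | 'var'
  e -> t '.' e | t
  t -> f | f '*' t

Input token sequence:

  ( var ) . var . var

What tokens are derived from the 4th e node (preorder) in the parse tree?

[e [t [f ( [e [t [f var]]] )]] . [e [t [f var]] . [e [t [f var]]]]]

var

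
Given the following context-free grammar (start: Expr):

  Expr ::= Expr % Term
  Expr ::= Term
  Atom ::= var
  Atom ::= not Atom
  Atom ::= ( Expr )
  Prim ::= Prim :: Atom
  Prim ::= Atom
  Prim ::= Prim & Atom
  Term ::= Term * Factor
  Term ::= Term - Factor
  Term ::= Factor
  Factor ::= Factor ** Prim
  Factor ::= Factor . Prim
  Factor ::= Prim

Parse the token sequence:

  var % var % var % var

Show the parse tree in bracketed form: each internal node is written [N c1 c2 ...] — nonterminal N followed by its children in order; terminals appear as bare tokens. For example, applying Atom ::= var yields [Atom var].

Expr
Expr % Term
Expr % Term % Term
Expr % Term % Term % Term
Term % Term % Term % Term
Factor % Term % Term % Term
Prim % Term % Term % Term
Atom % Term % Term % Term
var % Term % Term % Term
var % Factor % Term % Term
var % Prim % Term % Term
var % Atom % Term % Term
var % var % Term % Term
var % var % Factor % Term
var % var % Prim % Term
var % var % Atom % Term
var % var % var % Term
var % var % var % Factor
var % var % var % Prim
var % var % var % Atom
var % var % var % var

[Expr [Expr [Expr [Expr [Term [Factor [Prim [Atom var]]]]] % [Term [Factor [Prim [Atom var]]]]] % [Term [Factor [Prim [Atom var]]]]] % [Term [Factor [Prim [Atom var]]]]]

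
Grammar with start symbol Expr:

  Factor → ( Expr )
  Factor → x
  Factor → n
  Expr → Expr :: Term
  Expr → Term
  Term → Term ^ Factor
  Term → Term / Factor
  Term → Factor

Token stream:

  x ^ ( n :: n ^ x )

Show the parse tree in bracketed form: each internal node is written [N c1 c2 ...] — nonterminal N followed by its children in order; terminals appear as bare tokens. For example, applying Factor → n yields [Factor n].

Expr
Term
Term ^ Factor
Factor ^ Factor
x ^ Factor
x ^ ( Expr )
x ^ ( Expr :: Term )
x ^ ( Term :: Term )
x ^ ( Factor :: Term )
x ^ ( n :: Term )
x ^ ( n :: Term ^ Factor )
x ^ ( n :: Factor ^ Factor )
x ^ ( n :: n ^ Factor )
x ^ ( n :: n ^ x )

[Expr [Term [Term [Factor x]] ^ [Factor ( [Expr [Expr [Term [Factor n]]] :: [Term [Term [Factor n]] ^ [Factor x]]] )]]]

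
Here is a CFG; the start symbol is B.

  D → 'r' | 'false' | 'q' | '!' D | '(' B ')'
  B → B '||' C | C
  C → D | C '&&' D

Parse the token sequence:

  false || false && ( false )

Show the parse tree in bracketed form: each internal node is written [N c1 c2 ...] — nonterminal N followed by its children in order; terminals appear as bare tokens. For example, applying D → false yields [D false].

[B [B [C [D false]]] || [C [C [D false]] && [D ( [B [C [D false]]] )]]]

B
B || C
C || C
D || C
false || C
false || C && D
false || D && D
false || false && D
false || false && ( B )
false || false && ( C )
false || false && ( D )
false || false && ( false )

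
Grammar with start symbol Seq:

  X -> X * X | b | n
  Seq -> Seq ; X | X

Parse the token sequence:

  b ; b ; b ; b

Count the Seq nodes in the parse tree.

4

[Seq [Seq [Seq [Seq [X b]] ; [X b]] ; [X b]] ; [X b]]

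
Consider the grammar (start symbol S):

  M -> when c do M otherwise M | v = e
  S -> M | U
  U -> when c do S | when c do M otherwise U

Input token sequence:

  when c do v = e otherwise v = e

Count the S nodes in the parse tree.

[S [M when c do [M v = e] otherwise [M v = e]]]

1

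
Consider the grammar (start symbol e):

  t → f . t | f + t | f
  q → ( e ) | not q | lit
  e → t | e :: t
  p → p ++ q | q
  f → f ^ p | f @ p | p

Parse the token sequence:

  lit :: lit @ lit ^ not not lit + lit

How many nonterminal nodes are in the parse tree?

22

[e [e [t [f [p [q lit]]]]] :: [t [f [f [f [p [q lit]]] @ [p [q lit]]] ^ [p [q not [q not [q lit]]]]] + [t [f [p [q lit]]]]]]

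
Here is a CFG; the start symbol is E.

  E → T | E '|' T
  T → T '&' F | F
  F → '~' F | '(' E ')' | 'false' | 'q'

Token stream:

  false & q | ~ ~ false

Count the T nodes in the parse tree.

[E [E [T [T [F false]] & [F q]]] | [T [F ~ [F ~ [F false]]]]]

3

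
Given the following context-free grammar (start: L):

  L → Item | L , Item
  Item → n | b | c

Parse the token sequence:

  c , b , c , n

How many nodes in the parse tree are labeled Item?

[L [L [L [L [Item c]] , [Item b]] , [Item c]] , [Item n]]

4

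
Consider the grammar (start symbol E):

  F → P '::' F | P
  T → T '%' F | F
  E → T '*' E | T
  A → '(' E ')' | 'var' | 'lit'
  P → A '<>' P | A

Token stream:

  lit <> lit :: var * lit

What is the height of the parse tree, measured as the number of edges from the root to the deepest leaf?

6

[E [T [F [P [A lit] <> [P [A lit]]] :: [F [P [A var]]]]] * [E [T [F [P [A lit]]]]]]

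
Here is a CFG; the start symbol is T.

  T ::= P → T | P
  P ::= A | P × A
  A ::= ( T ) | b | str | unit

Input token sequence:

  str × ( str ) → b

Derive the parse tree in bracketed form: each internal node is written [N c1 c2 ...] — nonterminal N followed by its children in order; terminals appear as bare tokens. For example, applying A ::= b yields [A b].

T
P → T
P × A → T
A × A → T
str × A → T
str × ( T ) → T
str × ( P ) → T
str × ( A ) → T
str × ( str ) → T
str × ( str ) → P
str × ( str ) → A
str × ( str ) → b

[T [P [P [A str]] × [A ( [T [P [A str]]] )]] → [T [P [A b]]]]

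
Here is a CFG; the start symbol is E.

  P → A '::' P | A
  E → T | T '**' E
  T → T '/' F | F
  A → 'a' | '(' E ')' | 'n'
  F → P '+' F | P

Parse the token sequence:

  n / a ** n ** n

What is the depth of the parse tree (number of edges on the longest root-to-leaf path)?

[E [T [T [F [P [A n]]]] / [F [P [A a]]]] ** [E [T [F [P [A n]]]] ** [E [T [F [P [A n]]]]]]]

7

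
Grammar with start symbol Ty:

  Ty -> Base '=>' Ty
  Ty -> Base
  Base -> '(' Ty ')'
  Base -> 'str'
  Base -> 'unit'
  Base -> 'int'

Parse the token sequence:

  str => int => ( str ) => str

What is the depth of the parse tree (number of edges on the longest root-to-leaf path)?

[Ty [Base str] => [Ty [Base int] => [Ty [Base ( [Ty [Base str]] )] => [Ty [Base str]]]]]

6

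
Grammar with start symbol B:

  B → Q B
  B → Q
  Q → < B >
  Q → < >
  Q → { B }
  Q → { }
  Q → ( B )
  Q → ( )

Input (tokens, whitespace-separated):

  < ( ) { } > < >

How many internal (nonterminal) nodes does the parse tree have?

[B [Q < [B [Q ( )] [B [Q { }]]] >] [B [Q < >]]]

8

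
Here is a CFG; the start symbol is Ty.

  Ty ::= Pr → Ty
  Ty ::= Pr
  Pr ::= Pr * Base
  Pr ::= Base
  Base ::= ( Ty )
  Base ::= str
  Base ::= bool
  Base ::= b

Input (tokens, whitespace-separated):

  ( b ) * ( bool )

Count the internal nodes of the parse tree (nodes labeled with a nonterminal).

[Ty [Pr [Pr [Base ( [Ty [Pr [Base b]]] )]] * [Base ( [Ty [Pr [Base bool]]] )]]]

11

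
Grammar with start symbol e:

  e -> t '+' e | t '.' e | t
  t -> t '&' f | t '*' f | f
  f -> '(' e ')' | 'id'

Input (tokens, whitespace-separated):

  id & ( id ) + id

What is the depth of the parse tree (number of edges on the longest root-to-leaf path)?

6

[e [t [t [f id]] & [f ( [e [t [f id]]] )]] + [e [t [f id]]]]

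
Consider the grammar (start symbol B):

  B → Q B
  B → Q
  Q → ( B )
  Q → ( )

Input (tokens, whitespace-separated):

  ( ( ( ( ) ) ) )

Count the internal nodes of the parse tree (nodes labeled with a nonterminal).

[B [Q ( [B [Q ( [B [Q ( [B [Q ( )]] )]] )]] )]]

8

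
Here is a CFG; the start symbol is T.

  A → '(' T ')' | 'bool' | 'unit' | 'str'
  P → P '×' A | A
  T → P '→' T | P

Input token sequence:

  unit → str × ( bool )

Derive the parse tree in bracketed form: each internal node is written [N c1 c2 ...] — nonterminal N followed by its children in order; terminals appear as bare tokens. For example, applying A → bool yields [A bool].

[T [P [A unit]] → [T [P [P [A str]] × [A ( [T [P [A bool]]] )]]]]

T
P → T
A → T
unit → T
unit → P
unit → P × A
unit → A × A
unit → str × A
unit → str × ( T )
unit → str × ( P )
unit → str × ( A )
unit → str × ( bool )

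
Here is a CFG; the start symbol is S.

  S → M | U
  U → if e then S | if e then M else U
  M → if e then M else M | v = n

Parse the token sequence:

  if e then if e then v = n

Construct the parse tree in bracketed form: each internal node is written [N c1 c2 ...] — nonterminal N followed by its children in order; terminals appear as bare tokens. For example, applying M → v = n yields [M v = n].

[S [U if e then [S [U if e then [S [M v = n]]]]]]

S
U
if e then S
if e then U
if e then if e then S
if e then if e then M
if e then if e then v = n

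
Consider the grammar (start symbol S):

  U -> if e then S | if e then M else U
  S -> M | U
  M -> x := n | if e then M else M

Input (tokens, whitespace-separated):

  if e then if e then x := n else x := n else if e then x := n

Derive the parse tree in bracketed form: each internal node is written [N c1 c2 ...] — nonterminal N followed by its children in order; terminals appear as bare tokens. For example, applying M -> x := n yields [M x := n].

[S [U if e then [M if e then [M x := n] else [M x := n]] else [U if e then [S [M x := n]]]]]

S
U
if e then M else U
if e then if e then M else M else U
if e then if e then x := n else M else U
if e then if e then x := n else x := n else U
if e then if e then x := n else x := n else if e then S
if e then if e then x := n else x := n else if e then M
if e then if e then x := n else x := n else if e then x := n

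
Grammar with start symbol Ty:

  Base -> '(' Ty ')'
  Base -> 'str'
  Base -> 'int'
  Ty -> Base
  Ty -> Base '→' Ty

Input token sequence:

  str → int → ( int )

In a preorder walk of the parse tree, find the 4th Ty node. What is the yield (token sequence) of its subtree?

[Ty [Base str] → [Ty [Base int] → [Ty [Base ( [Ty [Base int]] )]]]]

int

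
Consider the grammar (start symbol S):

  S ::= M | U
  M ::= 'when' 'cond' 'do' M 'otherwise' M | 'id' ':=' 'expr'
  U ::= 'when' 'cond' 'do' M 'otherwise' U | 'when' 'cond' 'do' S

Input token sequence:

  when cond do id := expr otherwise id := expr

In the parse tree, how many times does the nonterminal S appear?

1

[S [M when cond do [M id := expr] otherwise [M id := expr]]]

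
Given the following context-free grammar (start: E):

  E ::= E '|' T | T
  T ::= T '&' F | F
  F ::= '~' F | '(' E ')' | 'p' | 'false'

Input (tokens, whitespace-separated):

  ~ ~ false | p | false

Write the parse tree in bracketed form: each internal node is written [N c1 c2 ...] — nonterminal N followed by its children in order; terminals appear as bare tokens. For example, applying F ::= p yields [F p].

E
E | T
E | T | T
T | T | T
F | T | T
~ F | T | T
~ ~ F | T | T
~ ~ false | T | T
~ ~ false | F | T
~ ~ false | p | T
~ ~ false | p | F
~ ~ false | p | false

[E [E [E [T [F ~ [F ~ [F false]]]]] | [T [F p]]] | [T [F false]]]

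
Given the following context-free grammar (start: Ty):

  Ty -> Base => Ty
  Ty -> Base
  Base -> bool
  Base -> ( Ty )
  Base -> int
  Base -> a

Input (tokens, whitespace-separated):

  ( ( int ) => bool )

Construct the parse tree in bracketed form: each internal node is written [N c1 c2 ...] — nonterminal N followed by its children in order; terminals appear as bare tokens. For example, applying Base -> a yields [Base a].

Ty
Base
( Ty )
( Base => Ty )
( ( Ty ) => Ty )
( ( Base ) => Ty )
( ( int ) => Ty )
( ( int ) => Base )
( ( int ) => bool )

[Ty [Base ( [Ty [Base ( [Ty [Base int]] )] => [Ty [Base bool]]] )]]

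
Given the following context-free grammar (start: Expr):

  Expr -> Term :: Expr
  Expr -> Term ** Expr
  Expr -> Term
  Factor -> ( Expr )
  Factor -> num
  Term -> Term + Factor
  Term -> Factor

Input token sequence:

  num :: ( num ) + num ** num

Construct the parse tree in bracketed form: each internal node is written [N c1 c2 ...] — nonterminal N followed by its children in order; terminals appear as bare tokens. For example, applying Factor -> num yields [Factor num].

Expr
Term :: Expr
Factor :: Expr
num :: Expr
num :: Term ** Expr
num :: Term + Factor ** Expr
num :: Factor + Factor ** Expr
num :: ( Expr ) + Factor ** Expr
num :: ( Term ) + Factor ** Expr
num :: ( Factor ) + Factor ** Expr
num :: ( num ) + Factor ** Expr
num :: ( num ) + num ** Expr
num :: ( num ) + num ** Term
num :: ( num ) + num ** Factor
num :: ( num ) + num ** num

[Expr [Term [Factor num]] :: [Expr [Term [Term [Factor ( [Expr [Term [Factor num]]] )]] + [Factor num]] ** [Expr [Term [Factor num]]]]]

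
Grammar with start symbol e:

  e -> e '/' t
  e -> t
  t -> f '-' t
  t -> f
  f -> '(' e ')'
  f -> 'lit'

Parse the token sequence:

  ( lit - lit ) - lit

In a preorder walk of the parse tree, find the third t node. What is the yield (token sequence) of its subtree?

lit

[e [t [f ( [e [t [f lit] - [t [f lit]]]] )] - [t [f lit]]]]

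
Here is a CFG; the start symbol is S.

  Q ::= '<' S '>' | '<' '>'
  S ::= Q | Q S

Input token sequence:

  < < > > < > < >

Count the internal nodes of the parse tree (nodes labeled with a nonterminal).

[S [Q < [S [Q < >]] >] [S [Q < >] [S [Q < >]]]]

8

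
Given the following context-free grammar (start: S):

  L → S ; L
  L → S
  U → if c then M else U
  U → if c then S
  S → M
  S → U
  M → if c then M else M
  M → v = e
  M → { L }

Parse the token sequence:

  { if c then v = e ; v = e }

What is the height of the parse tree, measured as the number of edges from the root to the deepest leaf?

[S [M { [L [S [U if c then [S [M v = e]]]] ; [L [S [M v = e]]]] }]]

7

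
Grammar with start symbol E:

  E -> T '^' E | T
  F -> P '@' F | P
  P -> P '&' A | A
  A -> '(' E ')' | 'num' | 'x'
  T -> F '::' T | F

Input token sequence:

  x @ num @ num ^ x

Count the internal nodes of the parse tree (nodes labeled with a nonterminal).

16

[E [T [F [P [A x]] @ [F [P [A num]] @ [F [P [A num]]]]]] ^ [E [T [F [P [A x]]]]]]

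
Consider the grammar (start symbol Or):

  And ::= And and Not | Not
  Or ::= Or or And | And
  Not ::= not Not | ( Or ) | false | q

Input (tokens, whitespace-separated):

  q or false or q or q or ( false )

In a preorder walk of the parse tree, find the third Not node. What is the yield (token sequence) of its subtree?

q

[Or [Or [Or [Or [Or [And [Not q]]] or [And [Not false]]] or [And [Not q]]] or [And [Not q]]] or [And [Not ( [Or [And [Not false]]] )]]]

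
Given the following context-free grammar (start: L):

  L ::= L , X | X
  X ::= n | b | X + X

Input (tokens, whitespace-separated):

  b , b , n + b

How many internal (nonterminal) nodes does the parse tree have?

[L [L [L [X b]] , [X b]] , [X [X n] + [X b]]]

8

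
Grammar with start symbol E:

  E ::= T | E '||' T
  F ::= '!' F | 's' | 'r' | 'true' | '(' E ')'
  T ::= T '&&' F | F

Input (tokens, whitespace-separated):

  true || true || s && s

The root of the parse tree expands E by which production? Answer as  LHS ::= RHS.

[E [E [E [T [F true]]] || [T [F true]]] || [T [T [F s]] && [F s]]]

E ::= E '||' T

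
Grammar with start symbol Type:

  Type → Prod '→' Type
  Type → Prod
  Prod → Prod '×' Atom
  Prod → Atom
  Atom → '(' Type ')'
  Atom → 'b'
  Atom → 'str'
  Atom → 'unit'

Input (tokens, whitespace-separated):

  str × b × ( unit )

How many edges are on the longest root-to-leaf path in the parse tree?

6

[Type [Prod [Prod [Prod [Atom str]] × [Atom b]] × [Atom ( [Type [Prod [Atom unit]]] )]]]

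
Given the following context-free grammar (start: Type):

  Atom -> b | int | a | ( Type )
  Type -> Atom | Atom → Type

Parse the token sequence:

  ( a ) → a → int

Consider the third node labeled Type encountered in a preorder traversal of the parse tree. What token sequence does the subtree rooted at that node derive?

[Type [Atom ( [Type [Atom a]] )] → [Type [Atom a] → [Type [Atom int]]]]

a → int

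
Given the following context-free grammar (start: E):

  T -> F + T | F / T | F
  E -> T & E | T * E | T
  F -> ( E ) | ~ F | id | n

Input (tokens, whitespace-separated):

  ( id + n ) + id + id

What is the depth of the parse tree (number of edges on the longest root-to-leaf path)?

[E [T [F ( [E [T [F id] + [T [F n]]]] )] + [T [F id] + [T [F id]]]]]

7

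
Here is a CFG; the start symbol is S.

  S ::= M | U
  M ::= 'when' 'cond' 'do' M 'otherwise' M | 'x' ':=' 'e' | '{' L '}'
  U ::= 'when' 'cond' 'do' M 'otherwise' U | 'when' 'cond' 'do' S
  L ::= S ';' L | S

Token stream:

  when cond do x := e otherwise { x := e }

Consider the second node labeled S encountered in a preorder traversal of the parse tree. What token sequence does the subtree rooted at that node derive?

x := e

[S [M when cond do [M x := e] otherwise [M { [L [S [M x := e]]] }]]]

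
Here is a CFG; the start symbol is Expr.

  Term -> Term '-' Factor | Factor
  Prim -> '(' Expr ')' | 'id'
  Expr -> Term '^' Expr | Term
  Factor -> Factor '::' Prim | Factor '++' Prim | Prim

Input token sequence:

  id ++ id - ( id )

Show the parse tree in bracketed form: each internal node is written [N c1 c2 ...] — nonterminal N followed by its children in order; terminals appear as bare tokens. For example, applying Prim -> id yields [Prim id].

Expr
Term
Term - Factor
Factor - Factor
Factor ++ Prim - Factor
Prim ++ Prim - Factor
id ++ Prim - Factor
id ++ id - Factor
id ++ id - Prim
id ++ id - ( Expr )
id ++ id - ( Term )
id ++ id - ( Factor )
id ++ id - ( Prim )
id ++ id - ( id )

[Expr [Term [Term [Factor [Factor [Prim id]] ++ [Prim id]]] - [Factor [Prim ( [Expr [Term [Factor [Prim id]]]] )]]]]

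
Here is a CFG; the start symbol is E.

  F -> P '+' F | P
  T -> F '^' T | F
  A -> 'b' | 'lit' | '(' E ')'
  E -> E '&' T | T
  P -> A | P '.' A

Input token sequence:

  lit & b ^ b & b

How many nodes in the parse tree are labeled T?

4

[E [E [E [T [F [P [A lit]]]]] & [T [F [P [A b]]] ^ [T [F [P [A b]]]]]] & [T [F [P [A b]]]]]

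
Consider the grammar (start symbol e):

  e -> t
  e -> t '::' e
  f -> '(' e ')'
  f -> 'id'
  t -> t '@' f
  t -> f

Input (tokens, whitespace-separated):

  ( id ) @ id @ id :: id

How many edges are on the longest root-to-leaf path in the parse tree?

8

[e [t [t [t [f ( [e [t [f id]]] )]] @ [f id]] @ [f id]] :: [e [t [f id]]]]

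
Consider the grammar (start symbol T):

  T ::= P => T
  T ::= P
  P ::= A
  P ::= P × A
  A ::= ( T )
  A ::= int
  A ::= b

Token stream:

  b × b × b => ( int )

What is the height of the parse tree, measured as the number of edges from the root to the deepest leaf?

[T [P [P [P [A b]] × [A b]] × [A b]] => [T [P [A ( [T [P [A int]]] )]]]]

7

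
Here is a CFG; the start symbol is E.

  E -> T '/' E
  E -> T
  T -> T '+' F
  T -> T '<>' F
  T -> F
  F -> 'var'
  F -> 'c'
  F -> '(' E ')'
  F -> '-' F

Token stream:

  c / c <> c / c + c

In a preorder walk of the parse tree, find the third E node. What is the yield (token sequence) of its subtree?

c + c

[E [T [F c]] / [E [T [T [F c]] <> [F c]] / [E [T [T [F c]] + [F c]]]]]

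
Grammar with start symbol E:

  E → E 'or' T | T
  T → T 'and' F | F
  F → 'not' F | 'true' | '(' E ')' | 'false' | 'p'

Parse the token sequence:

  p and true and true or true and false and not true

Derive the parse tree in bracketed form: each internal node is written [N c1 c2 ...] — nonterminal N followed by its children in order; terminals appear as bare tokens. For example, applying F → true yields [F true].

E
E or T
T or T
T and F or T
T and F and F or T
F and F and F or T
p and F and F or T
p and true and F or T
p and true and true or T
p and true and true or T and F
p and true and true or T and F and F
p and true and true or F and F and F
p and true and true or true and F and F
p and true and true or true and false and F
p and true and true or true and false and not F
p and true and true or true and false and not true

[E [E [T [T [T [F p]] and [F true]] and [F true]]] or [T [T [T [F true]] and [F false]] and [F not [F true]]]]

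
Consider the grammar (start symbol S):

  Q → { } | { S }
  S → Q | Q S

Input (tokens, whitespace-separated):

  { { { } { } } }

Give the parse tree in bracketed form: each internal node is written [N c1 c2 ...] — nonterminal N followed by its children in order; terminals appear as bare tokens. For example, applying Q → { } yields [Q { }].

S
Q
{ S }
{ Q }
{ { S } }
{ { Q S } }
{ { { } S } }
{ { { } Q } }
{ { { } { } } }

[S [Q { [S [Q { [S [Q { }] [S [Q { }]]] }]] }]]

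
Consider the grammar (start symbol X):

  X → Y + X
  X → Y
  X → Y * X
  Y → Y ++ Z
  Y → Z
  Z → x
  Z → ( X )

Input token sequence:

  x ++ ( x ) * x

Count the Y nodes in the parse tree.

4

[X [Y [Y [Z x]] ++ [Z ( [X [Y [Z x]]] )]] * [X [Y [Z x]]]]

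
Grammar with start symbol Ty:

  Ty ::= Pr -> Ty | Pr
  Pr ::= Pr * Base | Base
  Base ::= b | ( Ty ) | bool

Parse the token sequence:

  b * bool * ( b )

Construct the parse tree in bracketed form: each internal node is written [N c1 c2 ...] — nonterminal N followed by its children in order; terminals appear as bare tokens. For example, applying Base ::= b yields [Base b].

Ty
Pr
Pr * Base
Pr * Base * Base
Base * Base * Base
b * Base * Base
b * bool * Base
b * bool * ( Ty )
b * bool * ( Pr )
b * bool * ( Base )
b * bool * ( b )

[Ty [Pr [Pr [Pr [Base b]] * [Base bool]] * [Base ( [Ty [Pr [Base b]]] )]]]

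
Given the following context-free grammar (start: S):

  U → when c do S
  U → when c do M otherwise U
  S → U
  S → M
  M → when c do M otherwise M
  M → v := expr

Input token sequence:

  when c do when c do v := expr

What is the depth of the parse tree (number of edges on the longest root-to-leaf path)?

6

[S [U when c do [S [U when c do [S [M v := expr]]]]]]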